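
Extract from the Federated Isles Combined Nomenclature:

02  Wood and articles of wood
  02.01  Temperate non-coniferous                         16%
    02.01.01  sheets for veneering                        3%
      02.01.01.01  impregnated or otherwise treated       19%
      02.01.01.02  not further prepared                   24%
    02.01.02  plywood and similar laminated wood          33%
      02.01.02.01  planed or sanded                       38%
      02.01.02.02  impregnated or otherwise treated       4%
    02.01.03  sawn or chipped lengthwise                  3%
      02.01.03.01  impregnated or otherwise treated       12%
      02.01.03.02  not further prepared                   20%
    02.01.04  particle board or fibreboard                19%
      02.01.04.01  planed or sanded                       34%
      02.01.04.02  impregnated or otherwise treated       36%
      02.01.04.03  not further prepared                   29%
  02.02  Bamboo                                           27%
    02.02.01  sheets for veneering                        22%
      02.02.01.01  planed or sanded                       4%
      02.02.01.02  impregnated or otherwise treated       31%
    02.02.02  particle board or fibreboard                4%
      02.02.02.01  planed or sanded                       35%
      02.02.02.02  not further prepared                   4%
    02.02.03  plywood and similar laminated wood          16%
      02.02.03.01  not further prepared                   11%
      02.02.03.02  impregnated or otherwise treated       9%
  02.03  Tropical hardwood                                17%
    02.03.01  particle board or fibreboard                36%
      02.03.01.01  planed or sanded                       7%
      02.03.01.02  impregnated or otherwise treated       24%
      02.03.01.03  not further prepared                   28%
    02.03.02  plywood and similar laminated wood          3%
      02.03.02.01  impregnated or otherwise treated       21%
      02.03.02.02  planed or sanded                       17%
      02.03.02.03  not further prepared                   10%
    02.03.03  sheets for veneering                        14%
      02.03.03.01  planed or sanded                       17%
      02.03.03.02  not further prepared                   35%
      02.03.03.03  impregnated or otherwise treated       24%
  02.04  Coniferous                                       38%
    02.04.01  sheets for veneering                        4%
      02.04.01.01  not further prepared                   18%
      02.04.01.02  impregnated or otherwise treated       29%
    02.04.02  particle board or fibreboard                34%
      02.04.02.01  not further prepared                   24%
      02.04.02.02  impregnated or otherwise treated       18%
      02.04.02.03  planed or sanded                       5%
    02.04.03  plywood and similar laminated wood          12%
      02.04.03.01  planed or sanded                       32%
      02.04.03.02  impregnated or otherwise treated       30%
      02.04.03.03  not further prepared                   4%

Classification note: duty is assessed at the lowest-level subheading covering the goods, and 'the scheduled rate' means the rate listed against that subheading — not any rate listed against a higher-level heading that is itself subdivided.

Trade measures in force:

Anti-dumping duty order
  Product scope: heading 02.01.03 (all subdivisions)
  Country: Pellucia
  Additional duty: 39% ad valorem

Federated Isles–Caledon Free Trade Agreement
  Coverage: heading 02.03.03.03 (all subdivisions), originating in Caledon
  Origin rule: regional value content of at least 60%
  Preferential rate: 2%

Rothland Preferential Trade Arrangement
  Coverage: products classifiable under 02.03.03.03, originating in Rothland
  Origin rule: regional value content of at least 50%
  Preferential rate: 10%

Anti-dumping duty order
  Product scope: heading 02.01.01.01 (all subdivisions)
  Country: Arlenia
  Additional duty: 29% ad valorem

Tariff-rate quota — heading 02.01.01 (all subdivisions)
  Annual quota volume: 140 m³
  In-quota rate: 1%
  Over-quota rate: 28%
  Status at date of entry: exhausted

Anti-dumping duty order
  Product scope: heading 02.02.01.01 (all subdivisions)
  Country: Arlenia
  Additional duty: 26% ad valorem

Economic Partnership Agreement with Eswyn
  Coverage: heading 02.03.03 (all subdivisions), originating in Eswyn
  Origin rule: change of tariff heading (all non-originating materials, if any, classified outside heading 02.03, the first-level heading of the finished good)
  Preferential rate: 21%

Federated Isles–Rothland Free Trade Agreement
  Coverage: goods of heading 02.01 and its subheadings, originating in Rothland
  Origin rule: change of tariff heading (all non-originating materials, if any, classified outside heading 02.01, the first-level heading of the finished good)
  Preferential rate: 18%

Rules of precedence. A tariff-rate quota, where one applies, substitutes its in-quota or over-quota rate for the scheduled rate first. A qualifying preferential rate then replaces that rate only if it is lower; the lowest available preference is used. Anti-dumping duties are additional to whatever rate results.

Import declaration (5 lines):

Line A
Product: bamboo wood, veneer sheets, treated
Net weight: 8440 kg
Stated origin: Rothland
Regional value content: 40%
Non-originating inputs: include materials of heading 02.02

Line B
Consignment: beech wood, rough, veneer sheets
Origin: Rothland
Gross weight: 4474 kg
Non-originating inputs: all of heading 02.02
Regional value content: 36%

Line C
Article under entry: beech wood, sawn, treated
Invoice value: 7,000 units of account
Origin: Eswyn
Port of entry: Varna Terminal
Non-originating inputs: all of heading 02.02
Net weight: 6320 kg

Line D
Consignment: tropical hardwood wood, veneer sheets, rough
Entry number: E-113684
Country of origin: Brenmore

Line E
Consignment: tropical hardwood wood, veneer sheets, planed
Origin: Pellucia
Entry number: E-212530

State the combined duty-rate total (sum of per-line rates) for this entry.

113%

Line A: bamboo → 02.02; veneer sheets → 02.02.01; treated → 02.02.01.02. Scheduled 31%. Rothland agreement on 02.03.03.03: 02.02.01.02 not covered; Rothland agreement on 02.01: 02.02.01.02 not covered. → 31%.
Line B: beech → 02.01; veneer sheets → 02.01.01; rough → 02.01.01.02. Scheduled 24%. quota on 02.01.01 exhausted → over-quota 28%; Rothland agreement on 02.03.03.03: 02.01.01.02 not covered; Rothland agreement on 02.01: CTH met → 18% available; preferential 18%. → 18%.
Line C: beech → 02.01; sawn → 02.01.03; treated → 02.01.03.01. Scheduled 12%. Eswyn agreement on 02.03.03: 02.01.03.01 not covered. → 12%.
Line D: tropical hardwood → 02.03; veneer sheets → 02.03.03; rough → 02.03.03.02. Scheduled 35%. No special measure applies. → 35%.
Line E: tropical hardwood → 02.03; veneer sheets → 02.03.03; planed → 02.03.03.01. Scheduled 17%. No special measure applies. → 17%.
Sum: 31% + 18% + 12% + 35% + 17% = 113%.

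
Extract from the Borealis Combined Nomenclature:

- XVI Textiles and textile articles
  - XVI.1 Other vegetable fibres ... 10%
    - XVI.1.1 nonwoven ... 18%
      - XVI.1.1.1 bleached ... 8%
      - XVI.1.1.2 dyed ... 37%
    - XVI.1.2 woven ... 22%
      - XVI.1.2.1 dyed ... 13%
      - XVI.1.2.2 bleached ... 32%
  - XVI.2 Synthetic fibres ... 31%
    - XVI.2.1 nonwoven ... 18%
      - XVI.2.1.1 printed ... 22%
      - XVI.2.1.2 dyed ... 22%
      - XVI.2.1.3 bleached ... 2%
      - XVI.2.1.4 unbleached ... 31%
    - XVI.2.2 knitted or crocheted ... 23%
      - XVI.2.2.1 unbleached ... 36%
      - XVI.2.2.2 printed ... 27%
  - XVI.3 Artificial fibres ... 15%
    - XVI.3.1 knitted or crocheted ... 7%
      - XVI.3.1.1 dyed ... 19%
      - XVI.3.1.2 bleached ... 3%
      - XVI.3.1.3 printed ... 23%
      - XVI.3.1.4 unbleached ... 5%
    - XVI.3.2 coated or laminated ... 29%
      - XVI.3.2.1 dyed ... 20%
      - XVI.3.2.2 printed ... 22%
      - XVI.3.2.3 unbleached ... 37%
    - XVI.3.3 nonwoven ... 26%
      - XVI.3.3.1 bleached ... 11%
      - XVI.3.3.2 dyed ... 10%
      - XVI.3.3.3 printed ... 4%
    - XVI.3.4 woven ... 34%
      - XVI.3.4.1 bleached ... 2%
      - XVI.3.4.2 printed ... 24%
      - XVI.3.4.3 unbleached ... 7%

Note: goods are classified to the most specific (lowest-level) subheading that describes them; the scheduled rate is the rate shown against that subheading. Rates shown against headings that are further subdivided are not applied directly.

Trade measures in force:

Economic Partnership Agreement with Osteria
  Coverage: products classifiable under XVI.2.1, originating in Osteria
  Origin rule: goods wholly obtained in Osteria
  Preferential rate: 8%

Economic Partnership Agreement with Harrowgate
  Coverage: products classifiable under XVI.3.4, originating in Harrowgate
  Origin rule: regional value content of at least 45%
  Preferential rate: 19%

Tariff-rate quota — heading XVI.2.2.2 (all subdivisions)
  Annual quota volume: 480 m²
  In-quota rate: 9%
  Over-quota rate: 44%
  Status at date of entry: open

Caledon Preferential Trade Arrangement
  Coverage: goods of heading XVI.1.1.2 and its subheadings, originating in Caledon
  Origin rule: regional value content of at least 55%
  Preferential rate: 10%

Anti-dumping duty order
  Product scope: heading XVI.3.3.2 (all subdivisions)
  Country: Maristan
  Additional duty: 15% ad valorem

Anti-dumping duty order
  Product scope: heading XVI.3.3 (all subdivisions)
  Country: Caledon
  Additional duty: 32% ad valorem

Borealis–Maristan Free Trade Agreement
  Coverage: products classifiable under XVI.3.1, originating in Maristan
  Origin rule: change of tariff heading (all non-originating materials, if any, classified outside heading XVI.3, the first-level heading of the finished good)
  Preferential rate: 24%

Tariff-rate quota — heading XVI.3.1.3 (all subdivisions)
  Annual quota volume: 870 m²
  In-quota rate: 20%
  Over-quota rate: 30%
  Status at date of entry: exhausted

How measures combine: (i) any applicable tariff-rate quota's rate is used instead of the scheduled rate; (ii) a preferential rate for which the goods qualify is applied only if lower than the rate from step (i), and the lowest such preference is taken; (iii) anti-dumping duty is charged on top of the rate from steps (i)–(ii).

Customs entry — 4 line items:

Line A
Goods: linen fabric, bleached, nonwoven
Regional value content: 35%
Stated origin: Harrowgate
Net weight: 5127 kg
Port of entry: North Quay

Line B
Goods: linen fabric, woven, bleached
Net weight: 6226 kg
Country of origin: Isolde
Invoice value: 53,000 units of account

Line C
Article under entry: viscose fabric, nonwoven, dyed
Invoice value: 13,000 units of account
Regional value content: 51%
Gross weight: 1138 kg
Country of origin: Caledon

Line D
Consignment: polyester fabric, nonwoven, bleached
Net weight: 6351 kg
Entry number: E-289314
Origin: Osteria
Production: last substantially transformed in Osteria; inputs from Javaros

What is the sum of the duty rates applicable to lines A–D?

84%

Line A: linen → XVI.1; nonwoven → XVI.1.1; bleached → XVI.1.1.1. Scheduled 8%. Harrowgate agreement on XVI.3.4: XVI.1.1.1 not covered. → 8%.
Line B: linen → XVI.1; woven → XVI.1.2; bleached → XVI.1.2.2. Scheduled 32%. No special measure applies. → 32%.
Line C: viscose → XVI.3; nonwoven → XVI.3.3; dyed → XVI.3.3.2. Scheduled 10%. Caledon agreement on XVI.1.1.2: XVI.3.3.2 not covered; anti-dumping (Caledon, XVI.3.3): +32%; total 10% + 32% = 42%. → 42%.
Line D: polyester → XVI.2; nonwoven → XVI.2.1; bleached → XVI.2.1.3. Scheduled 2%. Osteria agreement on XVI.2.1: not wholly obtained. → 2%.
Sum: 8% + 32% + 42% + 2% = 84%.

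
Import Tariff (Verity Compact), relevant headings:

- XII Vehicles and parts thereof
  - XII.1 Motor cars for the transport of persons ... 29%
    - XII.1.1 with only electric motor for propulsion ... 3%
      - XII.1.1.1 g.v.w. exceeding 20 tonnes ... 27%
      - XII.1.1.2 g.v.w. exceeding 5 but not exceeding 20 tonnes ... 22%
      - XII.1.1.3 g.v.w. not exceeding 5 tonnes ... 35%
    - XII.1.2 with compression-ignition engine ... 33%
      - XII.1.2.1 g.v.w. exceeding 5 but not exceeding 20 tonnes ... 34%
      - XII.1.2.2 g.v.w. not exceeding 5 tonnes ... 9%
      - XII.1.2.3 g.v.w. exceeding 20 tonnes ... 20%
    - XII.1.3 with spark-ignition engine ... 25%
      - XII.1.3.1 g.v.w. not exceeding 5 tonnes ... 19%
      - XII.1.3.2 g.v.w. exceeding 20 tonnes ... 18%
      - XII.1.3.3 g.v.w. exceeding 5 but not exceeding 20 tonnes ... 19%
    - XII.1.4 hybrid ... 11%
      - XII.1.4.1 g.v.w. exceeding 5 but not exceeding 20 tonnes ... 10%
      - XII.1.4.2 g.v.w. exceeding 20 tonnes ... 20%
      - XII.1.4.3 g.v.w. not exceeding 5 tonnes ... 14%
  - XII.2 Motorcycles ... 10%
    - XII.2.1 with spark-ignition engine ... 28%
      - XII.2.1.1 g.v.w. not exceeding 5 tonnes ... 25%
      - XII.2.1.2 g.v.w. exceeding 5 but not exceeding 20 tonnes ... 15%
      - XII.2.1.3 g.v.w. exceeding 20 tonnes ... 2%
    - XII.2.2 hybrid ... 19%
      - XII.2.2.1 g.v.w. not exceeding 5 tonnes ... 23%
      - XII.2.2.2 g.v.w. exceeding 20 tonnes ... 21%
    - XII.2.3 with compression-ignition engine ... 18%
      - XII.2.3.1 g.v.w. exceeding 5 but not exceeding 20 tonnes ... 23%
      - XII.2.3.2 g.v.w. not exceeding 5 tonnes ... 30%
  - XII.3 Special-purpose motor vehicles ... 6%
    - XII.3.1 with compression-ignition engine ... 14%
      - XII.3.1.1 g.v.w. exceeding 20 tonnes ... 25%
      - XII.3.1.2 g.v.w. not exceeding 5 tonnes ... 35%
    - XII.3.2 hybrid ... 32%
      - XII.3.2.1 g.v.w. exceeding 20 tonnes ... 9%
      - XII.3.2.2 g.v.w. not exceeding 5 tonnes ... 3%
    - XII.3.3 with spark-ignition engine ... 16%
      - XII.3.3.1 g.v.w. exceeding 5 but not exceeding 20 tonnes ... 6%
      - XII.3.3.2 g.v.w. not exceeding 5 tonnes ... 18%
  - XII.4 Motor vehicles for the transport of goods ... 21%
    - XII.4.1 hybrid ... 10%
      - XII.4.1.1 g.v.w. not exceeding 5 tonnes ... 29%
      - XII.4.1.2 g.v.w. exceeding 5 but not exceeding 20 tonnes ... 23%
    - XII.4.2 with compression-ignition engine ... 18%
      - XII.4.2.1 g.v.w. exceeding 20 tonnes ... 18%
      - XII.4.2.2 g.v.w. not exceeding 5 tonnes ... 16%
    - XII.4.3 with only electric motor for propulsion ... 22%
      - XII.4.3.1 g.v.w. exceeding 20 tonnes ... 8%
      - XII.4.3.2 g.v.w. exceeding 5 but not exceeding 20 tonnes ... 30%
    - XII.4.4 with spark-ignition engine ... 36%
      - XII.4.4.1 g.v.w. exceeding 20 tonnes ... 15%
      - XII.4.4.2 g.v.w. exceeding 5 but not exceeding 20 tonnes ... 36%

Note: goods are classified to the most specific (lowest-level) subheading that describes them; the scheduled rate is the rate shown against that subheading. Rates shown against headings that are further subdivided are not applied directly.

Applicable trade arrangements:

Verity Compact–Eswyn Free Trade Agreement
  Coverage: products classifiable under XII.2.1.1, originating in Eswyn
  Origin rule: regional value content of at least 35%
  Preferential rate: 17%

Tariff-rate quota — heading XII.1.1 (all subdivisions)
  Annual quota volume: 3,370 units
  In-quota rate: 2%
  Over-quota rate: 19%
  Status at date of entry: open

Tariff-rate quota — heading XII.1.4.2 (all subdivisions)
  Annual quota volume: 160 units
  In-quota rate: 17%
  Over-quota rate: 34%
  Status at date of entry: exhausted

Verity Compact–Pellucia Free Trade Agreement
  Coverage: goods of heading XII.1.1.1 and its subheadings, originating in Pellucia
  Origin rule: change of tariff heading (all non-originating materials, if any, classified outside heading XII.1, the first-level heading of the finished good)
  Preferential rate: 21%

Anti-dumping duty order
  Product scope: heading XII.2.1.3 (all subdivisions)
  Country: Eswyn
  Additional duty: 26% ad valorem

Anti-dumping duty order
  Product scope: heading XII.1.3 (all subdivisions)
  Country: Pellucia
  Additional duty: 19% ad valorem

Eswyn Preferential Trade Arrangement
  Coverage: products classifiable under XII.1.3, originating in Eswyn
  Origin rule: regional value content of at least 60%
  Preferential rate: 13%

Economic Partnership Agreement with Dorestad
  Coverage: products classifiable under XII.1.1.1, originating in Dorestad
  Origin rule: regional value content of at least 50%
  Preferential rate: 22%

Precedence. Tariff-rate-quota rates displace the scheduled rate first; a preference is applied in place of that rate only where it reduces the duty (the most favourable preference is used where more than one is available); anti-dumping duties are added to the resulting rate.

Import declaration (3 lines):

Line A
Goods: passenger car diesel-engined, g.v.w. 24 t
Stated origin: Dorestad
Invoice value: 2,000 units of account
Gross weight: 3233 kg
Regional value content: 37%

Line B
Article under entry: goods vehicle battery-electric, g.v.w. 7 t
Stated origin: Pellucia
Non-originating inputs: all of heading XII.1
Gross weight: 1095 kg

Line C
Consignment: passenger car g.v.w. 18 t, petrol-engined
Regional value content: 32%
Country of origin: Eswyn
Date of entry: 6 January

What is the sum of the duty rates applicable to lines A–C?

Line A: passenger car → XII.1; diesel-engined → XII.1.2; g.v.w. 24 t → XII.1.2.3. Scheduled 20%. Dorestad agreement on XII.1.1.1: XII.1.2.3 not covered. → 20%.
Line B: goods vehicle → XII.4; battery-electric → XII.4.3; g.v.w. 7 t → XII.4.3.2. Scheduled 30%. Pellucia agreement on XII.1.1.1: XII.4.3.2 not covered. → 30%.
Line C: passenger car → XII.1; petrol-engined → XII.1.3; g.v.w. 18 t → XII.1.3.3. Scheduled 19%. Eswyn agreement on XII.2.1.1: XII.1.3.3 not covered; Eswyn agreement on XII.1.3: RVC < 60%. → 19%.
Sum: 20% + 30% + 19% = 69%.

69%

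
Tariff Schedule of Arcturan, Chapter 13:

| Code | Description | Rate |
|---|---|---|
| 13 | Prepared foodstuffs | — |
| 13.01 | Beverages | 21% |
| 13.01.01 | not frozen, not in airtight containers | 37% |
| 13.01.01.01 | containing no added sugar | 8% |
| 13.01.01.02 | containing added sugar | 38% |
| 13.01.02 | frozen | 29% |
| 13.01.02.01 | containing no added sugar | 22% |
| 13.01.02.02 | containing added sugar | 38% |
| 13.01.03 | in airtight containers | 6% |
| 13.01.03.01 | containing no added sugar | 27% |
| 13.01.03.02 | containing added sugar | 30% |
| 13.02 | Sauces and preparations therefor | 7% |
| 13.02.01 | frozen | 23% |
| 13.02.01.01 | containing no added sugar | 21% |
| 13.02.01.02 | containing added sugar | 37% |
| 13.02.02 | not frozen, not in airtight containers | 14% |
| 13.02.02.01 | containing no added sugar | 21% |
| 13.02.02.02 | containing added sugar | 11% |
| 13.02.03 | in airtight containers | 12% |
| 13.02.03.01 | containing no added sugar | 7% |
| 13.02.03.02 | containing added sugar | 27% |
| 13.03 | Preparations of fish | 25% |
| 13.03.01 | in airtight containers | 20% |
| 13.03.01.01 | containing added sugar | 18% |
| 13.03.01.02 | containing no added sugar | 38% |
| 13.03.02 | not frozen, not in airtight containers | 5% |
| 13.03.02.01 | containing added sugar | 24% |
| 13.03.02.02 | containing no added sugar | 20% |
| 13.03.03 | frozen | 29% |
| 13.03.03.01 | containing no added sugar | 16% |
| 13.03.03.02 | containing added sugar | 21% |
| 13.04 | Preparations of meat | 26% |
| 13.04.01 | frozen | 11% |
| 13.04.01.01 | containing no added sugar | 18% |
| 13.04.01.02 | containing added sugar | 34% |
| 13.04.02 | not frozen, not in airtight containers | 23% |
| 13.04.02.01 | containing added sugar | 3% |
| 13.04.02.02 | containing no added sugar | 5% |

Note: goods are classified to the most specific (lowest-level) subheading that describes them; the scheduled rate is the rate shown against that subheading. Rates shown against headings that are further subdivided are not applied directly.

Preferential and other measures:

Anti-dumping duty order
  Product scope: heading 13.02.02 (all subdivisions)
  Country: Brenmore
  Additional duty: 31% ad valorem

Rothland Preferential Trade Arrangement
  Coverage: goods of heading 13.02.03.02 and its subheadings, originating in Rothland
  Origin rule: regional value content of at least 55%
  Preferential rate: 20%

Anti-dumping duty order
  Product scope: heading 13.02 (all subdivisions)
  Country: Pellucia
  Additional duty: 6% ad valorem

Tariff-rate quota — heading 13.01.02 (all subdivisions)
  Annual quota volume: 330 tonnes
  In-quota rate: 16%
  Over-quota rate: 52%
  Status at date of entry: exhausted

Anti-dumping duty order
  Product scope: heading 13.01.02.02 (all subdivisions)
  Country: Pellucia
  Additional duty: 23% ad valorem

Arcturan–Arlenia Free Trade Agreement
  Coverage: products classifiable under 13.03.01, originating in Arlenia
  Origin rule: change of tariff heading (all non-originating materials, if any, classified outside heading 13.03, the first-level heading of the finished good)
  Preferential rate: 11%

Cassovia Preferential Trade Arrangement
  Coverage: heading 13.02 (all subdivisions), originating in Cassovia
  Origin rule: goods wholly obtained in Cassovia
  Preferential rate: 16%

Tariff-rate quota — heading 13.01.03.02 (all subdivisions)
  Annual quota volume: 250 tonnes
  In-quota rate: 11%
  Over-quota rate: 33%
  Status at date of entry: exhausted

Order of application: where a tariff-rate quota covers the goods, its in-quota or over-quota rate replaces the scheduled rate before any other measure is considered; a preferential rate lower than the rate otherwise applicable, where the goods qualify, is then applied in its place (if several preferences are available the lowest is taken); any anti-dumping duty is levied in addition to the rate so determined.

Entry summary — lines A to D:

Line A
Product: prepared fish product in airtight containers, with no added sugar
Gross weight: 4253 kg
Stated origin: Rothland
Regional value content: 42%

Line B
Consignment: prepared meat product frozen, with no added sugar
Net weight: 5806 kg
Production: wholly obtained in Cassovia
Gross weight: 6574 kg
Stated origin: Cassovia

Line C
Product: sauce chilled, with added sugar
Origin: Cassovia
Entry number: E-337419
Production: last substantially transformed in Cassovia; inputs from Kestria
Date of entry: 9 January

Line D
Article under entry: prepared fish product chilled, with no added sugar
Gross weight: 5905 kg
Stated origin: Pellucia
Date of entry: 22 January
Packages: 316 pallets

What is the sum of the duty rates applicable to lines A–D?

87%

Line A: prepared fish product → 13.03; in airtight containers → 13.03.01; with no added sugar → 13.03.01.02. Scheduled 38%. Rothland agreement on 13.02.03.02: 13.03.01.02 not covered. → 38%.
Line B: prepared meat product → 13.04; frozen → 13.04.01; with no added sugar → 13.04.01.01. Scheduled 18%. Cassovia agreement on 13.02: 13.04.01.01 not covered. → 18%.
Line C: sauce → 13.02; chilled → 13.02.02; with added sugar → 13.02.02.02. Scheduled 11%. Cassovia agreement on 13.02: not wholly obtained. → 11%.
Line D: prepared fish product → 13.03; chilled → 13.03.02; with no added sugar → 13.03.02.02. Scheduled 20%. No special measure applies. → 20%.
Sum: 38% + 18% + 11% + 20% = 87%.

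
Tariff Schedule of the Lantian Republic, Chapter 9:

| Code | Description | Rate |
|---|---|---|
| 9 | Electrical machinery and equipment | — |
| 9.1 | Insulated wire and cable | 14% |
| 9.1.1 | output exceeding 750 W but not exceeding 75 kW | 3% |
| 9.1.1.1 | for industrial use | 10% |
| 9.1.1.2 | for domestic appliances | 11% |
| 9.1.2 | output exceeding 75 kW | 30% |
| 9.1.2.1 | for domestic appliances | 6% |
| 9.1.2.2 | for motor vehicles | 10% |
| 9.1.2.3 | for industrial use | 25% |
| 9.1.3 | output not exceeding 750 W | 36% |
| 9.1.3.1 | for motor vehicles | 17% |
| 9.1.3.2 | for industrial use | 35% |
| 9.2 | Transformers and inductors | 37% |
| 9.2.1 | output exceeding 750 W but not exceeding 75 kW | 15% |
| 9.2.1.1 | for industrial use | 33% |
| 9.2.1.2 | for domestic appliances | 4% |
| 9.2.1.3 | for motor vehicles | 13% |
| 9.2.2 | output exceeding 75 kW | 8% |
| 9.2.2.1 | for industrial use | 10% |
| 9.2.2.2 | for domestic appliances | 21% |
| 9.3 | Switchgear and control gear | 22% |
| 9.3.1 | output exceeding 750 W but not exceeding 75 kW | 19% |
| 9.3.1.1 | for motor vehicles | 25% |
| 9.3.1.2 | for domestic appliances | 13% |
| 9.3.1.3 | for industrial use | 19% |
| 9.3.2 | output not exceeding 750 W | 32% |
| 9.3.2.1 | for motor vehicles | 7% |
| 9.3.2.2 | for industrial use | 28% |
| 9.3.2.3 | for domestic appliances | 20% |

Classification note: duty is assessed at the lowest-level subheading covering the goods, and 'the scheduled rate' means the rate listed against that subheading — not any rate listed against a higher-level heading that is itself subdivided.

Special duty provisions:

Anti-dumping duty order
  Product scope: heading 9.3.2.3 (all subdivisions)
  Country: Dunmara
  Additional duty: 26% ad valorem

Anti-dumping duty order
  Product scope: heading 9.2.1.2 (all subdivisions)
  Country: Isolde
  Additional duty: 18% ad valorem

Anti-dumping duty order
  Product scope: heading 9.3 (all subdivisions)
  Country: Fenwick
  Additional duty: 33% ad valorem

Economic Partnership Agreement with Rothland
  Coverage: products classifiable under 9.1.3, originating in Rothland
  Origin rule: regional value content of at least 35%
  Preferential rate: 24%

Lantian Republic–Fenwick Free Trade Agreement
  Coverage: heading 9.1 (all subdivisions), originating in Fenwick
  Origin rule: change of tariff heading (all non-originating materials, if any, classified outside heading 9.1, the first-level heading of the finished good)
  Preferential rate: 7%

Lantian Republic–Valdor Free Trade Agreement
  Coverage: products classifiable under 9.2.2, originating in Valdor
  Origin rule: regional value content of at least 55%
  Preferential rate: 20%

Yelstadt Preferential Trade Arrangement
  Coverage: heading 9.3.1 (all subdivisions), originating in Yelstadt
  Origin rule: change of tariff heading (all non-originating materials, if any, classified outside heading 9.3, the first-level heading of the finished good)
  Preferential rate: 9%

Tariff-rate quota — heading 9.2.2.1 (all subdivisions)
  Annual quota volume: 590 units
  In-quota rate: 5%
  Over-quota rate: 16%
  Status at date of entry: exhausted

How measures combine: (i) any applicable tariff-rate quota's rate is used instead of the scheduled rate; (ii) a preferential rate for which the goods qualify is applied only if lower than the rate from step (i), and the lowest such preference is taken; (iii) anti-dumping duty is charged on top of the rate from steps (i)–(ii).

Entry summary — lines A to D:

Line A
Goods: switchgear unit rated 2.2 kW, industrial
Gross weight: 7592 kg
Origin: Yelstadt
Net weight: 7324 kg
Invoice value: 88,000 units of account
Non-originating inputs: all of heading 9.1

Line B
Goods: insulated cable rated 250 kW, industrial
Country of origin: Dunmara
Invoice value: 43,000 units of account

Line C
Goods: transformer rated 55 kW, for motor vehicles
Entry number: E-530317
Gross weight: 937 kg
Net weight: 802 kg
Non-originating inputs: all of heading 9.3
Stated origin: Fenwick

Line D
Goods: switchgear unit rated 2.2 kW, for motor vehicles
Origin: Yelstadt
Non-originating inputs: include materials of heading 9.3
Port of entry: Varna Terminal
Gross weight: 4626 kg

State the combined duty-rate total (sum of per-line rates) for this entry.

72%

Line A: switchgear unit → 9.3; rated 2.2 kW → 9.3.1; industrial → 9.3.1.3. Scheduled 19%. Yelstadt agreement on 9.3.1: CTH met → 9% available; preferential 9%. → 9%.
Line B: insulated cable → 9.1; rated 250 kW → 9.1.2; industrial → 9.1.2.3. Scheduled 25%. No special measure applies. → 25%.
Line C: transformer → 9.2; rated 55 kW → 9.2.1; for motor vehicles → 9.2.1.3. Scheduled 13%. Fenwick agreement on 9.1: 9.2.1.3 not covered. → 13%.
Line D: switchgear unit → 9.3; rated 2.2 kW → 9.3.1; for motor vehicles → 9.3.1.1. Scheduled 25%. Yelstadt agreement on 9.3.1: CTH not met. → 25%.
Sum: 9% + 25% + 13% + 25% = 72%.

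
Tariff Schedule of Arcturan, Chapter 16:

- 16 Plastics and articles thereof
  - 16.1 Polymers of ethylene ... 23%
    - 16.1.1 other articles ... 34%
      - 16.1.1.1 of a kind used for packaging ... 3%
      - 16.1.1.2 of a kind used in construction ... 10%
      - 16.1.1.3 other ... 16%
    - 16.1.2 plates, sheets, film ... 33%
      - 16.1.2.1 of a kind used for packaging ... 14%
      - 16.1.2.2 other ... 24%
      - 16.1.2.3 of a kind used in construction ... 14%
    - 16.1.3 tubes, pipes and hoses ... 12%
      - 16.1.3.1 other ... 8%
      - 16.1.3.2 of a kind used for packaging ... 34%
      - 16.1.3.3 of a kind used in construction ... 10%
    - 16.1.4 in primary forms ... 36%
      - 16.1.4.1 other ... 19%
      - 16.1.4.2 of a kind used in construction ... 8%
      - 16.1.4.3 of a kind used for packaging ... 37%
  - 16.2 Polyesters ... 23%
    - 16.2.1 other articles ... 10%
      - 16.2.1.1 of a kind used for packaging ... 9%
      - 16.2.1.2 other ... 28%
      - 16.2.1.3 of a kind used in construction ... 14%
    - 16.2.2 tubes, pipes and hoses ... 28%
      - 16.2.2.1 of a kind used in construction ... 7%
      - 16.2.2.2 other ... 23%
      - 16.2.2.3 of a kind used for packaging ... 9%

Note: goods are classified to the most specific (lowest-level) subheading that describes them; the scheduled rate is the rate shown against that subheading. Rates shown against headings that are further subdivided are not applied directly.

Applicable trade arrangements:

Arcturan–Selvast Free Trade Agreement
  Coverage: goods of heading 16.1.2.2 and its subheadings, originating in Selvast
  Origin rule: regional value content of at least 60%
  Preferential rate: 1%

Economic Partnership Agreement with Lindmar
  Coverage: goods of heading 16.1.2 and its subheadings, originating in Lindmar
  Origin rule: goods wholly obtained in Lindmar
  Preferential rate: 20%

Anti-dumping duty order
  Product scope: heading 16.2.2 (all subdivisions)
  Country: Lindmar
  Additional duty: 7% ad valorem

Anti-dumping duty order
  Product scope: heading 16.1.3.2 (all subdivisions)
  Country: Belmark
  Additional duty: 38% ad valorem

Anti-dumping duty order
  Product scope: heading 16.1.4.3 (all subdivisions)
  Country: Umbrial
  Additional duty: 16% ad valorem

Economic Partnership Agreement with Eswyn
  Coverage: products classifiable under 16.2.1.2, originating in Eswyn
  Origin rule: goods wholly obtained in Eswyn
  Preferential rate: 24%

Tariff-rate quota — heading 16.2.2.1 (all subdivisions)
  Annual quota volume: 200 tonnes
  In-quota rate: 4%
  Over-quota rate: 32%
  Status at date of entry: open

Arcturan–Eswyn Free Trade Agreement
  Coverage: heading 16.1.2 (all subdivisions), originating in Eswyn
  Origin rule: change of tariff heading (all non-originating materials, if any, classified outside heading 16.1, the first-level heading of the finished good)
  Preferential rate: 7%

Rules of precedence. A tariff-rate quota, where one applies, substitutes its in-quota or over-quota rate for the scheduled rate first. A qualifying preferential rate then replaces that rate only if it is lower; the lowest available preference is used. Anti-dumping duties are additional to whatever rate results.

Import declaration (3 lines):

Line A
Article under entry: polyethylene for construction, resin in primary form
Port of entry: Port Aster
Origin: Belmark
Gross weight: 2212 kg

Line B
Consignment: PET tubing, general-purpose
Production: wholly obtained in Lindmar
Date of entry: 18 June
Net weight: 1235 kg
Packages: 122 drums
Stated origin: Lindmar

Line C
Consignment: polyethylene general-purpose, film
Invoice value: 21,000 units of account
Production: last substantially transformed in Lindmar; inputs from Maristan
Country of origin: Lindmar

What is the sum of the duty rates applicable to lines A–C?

62%

Line A: polyethylene → 16.1; resin in primary form → 16.1.4; for construction → 16.1.4.2. Scheduled 8%. No special measure applies. → 8%.
Line B: PET → 16.2; tubing → 16.2.2; general-purpose → 16.2.2.2. Scheduled 23%. Lindmar agreement on 16.1.2: 16.2.2.2 not covered; anti-dumping (Lindmar, 16.2.2): +7%; total 23% + 7% = 30%. → 30%.
Line C: polyethylene → 16.1; film → 16.1.2; general-purpose → 16.1.2.2. Scheduled 24%. Lindmar agreement on 16.1.2: not wholly obtained. → 24%.
Sum: 8% + 30% + 24% = 62%.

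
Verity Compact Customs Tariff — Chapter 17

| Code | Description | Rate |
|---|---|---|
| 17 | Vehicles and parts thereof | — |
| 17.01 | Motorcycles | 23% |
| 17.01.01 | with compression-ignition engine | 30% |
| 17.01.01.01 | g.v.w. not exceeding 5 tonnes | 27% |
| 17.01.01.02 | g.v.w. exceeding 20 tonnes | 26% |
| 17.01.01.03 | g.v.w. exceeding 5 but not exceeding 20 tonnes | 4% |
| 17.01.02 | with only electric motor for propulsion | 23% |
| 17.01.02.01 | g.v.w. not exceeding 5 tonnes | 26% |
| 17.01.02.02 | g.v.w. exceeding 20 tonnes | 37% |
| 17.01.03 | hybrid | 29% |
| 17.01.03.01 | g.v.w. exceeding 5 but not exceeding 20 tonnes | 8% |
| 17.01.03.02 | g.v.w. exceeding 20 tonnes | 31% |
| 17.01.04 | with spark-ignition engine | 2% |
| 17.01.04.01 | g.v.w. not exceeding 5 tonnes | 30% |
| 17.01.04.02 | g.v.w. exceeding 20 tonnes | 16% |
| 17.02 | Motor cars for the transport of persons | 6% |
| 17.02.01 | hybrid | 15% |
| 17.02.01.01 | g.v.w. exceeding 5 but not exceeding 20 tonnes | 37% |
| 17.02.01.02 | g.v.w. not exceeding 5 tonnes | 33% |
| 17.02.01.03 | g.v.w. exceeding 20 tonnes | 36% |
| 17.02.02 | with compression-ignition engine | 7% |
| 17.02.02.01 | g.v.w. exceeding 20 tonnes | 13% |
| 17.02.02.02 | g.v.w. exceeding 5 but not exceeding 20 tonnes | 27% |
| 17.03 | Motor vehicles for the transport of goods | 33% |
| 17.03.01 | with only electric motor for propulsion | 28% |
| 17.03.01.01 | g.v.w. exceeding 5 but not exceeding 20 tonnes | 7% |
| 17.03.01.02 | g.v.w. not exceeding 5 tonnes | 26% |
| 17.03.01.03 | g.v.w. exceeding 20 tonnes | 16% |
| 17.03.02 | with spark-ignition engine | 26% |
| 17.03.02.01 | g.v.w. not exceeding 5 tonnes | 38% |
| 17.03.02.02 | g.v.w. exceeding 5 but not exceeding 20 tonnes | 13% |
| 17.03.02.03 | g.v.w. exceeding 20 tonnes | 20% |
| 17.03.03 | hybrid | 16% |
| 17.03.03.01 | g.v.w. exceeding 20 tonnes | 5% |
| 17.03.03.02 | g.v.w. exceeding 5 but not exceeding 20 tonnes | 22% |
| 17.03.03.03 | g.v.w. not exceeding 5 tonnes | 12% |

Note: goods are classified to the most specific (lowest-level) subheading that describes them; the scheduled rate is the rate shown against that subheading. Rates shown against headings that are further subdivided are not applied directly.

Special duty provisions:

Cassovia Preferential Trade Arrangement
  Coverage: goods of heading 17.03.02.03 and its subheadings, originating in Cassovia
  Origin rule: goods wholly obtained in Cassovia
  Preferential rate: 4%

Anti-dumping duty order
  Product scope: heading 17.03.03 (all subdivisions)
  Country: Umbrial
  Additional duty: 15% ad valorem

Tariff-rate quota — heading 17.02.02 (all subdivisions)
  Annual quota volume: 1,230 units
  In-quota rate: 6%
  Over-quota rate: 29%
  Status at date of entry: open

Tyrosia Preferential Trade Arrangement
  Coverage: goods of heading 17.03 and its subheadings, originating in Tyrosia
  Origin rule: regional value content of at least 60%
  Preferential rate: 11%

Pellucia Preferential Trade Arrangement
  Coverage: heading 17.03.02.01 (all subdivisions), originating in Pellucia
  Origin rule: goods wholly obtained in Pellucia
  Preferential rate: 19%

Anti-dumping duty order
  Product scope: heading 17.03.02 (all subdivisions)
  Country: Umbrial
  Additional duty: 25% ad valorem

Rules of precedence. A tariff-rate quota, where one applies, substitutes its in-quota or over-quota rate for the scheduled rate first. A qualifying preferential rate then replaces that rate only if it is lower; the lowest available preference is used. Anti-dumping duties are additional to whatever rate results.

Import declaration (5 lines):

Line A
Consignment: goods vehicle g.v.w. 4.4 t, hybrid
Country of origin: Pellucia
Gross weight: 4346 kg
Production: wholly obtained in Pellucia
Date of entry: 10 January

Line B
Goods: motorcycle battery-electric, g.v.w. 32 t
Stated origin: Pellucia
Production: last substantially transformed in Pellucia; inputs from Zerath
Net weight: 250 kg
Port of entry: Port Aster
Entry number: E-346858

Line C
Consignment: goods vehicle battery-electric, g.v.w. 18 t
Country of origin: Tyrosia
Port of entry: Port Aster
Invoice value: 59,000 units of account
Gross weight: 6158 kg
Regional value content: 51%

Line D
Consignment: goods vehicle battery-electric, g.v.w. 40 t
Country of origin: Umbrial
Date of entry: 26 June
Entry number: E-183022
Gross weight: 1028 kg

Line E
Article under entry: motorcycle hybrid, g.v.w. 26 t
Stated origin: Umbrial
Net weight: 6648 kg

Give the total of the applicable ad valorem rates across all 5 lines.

103%

Line A: goods vehicle → 17.03; hybrid → 17.03.03; g.v.w. 4.4 t → 17.03.03.03. Scheduled 12%. Pellucia agreement on 17.03.02.01: 17.03.03.03 not covered. → 12%.
Line B: motorcycle → 17.01; battery-electric → 17.01.02; g.v.w. 32 t → 17.01.02.02. Scheduled 37%. Pellucia agreement on 17.03.02.01: 17.01.02.02 not covered. → 37%.
Line C: goods vehicle → 17.03; battery-electric → 17.03.01; g.v.w. 18 t → 17.03.01.01. Scheduled 7%. Tyrosia agreement on 17.03: RVC < 60%. → 7%.
Line D: goods vehicle → 17.03; battery-electric → 17.03.01; g.v.w. 40 t → 17.03.01.03. Scheduled 16%. No special measure applies. → 16%.
Line E: motorcycle → 17.01; hybrid → 17.01.03; g.v.w. 26 t → 17.01.03.02. Scheduled 31%. No special measure applies. → 31%.
Sum: 12% + 37% + 7% + 16% + 31% = 103%.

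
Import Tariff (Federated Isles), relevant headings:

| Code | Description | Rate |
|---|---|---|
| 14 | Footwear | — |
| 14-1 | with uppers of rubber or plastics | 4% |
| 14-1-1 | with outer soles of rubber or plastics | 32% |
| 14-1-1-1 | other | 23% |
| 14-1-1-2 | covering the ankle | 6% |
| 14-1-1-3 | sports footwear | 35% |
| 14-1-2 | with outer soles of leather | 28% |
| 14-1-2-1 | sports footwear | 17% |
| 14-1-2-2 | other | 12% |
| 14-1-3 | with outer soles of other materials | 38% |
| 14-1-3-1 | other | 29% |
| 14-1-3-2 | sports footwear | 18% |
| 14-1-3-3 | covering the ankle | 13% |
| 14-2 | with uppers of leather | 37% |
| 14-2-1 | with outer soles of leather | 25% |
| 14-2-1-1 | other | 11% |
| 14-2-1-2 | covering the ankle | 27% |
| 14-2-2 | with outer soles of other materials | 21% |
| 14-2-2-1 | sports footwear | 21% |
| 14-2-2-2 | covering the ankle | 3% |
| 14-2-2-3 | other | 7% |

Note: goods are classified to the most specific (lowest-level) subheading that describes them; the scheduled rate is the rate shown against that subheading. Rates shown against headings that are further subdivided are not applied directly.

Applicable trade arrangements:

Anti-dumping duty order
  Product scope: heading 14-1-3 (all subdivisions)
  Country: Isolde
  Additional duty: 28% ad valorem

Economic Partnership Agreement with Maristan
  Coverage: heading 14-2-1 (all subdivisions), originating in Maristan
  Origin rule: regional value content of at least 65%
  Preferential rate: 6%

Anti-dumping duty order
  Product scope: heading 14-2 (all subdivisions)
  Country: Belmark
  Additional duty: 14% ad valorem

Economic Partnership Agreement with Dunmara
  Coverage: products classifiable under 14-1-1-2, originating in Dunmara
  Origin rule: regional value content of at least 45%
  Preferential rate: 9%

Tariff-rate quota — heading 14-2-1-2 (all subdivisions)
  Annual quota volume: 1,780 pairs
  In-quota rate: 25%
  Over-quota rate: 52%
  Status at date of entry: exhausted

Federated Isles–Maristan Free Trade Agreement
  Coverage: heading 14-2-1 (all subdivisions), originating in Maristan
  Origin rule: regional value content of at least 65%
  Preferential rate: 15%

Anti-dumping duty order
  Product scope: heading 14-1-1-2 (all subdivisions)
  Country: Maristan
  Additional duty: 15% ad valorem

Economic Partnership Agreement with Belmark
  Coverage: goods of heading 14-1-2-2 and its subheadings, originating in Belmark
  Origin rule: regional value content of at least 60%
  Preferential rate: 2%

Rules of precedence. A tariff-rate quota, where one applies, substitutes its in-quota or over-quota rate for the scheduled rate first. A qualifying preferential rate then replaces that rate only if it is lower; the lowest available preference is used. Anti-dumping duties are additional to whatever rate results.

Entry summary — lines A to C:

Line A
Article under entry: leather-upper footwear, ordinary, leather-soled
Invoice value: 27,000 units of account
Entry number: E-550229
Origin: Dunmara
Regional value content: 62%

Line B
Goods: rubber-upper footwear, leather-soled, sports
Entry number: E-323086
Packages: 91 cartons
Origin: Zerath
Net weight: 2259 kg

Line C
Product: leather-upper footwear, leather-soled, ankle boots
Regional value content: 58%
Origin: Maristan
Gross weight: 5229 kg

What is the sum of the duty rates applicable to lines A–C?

Line A: leather-upper → 14-2; leather-soled → 14-2-1; ordinary → 14-2-1-1. Scheduled 11%. Dunmara agreement on 14-1-1-2: 14-2-1-1 not covered. → 11%.
Line B: rubber-upper → 14-1; leather-soled → 14-1-2; sports → 14-1-2-1. Scheduled 17%. No special measure applies. → 17%.
Line C: leather-upper → 14-2; leather-soled → 14-2-1; ankle boots → 14-2-1-2. Scheduled 27%. quota on 14-2-1-2 exhausted → over-quota 52%; Maristan agreement on 14-2-1: RVC < 65%; Maristan agreement on 14-2-1: RVC < 65%. → 52%.
Sum: 11% + 17% + 52% = 80%.

80%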